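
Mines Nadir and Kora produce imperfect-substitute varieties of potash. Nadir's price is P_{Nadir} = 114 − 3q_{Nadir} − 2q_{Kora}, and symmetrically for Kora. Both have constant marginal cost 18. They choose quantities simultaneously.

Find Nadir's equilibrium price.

54

Mine Nadir's profit: π = q_{Nadir}(114 − 3q_{Nadir} − 2q_{Kora}) − 18q_{Nadir}.
∂π/∂q_{Nadir} = 96 − 6q_{Nadir} − 2q_{Kora} = 0 ⇒ q_{Nadir} = 16 − (1/3)q_{Kora}.
Setting q_{Nadir} = q_{Kora} in the reaction function: q_{Nadir} = 16 − (1/3)q_{Nadir}, so q_{Nadir} = 16 / (4/3) = 12.
P_{Nadir} = 114 − 3·12 − 2·12 = 54.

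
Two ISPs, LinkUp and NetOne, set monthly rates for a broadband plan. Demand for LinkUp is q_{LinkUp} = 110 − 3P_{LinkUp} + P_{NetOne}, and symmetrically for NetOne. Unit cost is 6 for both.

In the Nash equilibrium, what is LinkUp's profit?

LinkUp's profit: π = (P_{LinkUp} − 6)(110 − 3P_{LinkUp} + P_{NetOne}).
∂π/∂P_{LinkUp} = 128 − 6P_{LinkUp} + P_{NetOne} = 0 ⇒ P_{LinkUp} = 64/3 + (1/6)P_{NetOne}.
The game is symmetric, so in equilibrium P_{NetOne} = P_{LinkUp}: the reaction function gives (5/6)P_{LinkUp} = 64/3, hence P_{LinkUp} = 25.6.
q_{LinkUp} = 110 − 3·25.6 + 25.6 = 58.8.
Profit = (25.6 − 6)·58.8 = 1152.48.

1152.48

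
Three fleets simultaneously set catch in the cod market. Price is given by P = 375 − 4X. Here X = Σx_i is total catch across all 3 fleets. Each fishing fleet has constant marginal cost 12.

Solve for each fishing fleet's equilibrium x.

A representative fishing fleet's profit is π_i = x_i(375 − 4X) − 12x_i, with X = x_i + Σ_{j≠i} x_j.
First-order condition: 363 − 8x_i − 4Σ_{j≠i} x_j = 0.
Imposing symmetry (x_j = x for all j) turns Σ_{j≠i} x_j into 2x, so 363 = 16x and x = 22.6875.

22.6875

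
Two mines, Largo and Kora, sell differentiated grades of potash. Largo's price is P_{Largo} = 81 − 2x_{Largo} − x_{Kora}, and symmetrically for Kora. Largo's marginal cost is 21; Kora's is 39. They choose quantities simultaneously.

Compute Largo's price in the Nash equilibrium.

Mine Largo's profit: π = x_{Largo}(81 − 2x_{Largo} − x_{Kora}) − 21x_{Largo}.
∂π/∂x_{Largo} = 60 − 4x_{Largo} − x_{Kora} = 0 ⇒ x_{Largo} = 15 − 0.25x_{Kora}.
Similarly x_{Kora} = 10.5 − 0.25x_{Largo}.
Plugging x_{Kora} into Largo's best response: x_{Largo} = 15 − 0.25(10.5 − 0.25x_{Largo}) ⇒ 0.9375x_{Largo} = 12.375, so x_{Largo} = 13.2.
Then x_{Kora} = 10.5 − 0.25·13.2 = 7.2.
P_{Largo} = 81 − 2·13.2 − 7.2 = 47.4.

47.4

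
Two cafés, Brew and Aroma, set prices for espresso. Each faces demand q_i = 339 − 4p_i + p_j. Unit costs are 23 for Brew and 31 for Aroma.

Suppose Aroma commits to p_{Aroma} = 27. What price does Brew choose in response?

Brew's profit: π = (p_{Brew} − 23)(339 − 4p_{Brew} + p_{Aroma}).
∂π/∂p_{Brew} = 431 − 8p_{Brew} + p_{Aroma} = 0 ⇒ p_{Brew} = 53.875 + 0.125p_{Aroma}.
At p_{Aroma} = 27: p_{Brew} = 53.875 + 0.125·27 = 57.25.

57.25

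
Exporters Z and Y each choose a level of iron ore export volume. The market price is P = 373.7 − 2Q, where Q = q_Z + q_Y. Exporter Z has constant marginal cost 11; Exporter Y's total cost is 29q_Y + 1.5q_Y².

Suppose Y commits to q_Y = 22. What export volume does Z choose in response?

Exporter Z's profit: π = q_Z(373.7 − 2(q_Z + q_Y)) − 11q_Z.
∂π/∂q_Z = 362.7 − 4q_Z − 2q_Y = 0, so q_Z = 90.675 − 0.5q_Y.
At q_Y = 22: q_Z = 90.675 − 0.5·22 = 79.675.

79.675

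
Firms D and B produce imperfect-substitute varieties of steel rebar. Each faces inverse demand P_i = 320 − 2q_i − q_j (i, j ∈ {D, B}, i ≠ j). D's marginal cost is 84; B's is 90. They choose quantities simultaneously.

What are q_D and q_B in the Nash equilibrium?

Firm D's profit: π = q_D(320 − 2q_D − q_B) − 84q_D.
∂π/∂q_D = 236 − 4q_D − q_B = 0 ⇒ q_D = 59 − 0.25q_B.
Similarly q_B = 57.5 − 0.25q_D.
Solving the two reaction functions simultaneously: (1 − (−0.25)(−0.25))q_D = 59 − 0.25·57.5, so 0.9375q_D = 44.625 and q_D = 47.6.
Then q_B = 57.5 − 0.25·47.6 = 45.6.

47.6, 45.6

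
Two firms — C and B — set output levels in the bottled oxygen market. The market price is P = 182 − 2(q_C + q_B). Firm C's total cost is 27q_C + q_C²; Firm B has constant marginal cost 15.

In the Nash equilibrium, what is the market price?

84.2

Firm C's profit: π = q_C(182 − 2(q_C + q_B)) − 27q_C − q_C².
∂π/∂q_C = 155 − 6q_C − 2q_B = 0, so q_C = 155/6 − (1/3)q_B.
For B: ∂π/∂q_B = 167 − 4q_B − 2q_C = 0 ⇒ q_B = 41.75 − 0.5q_C.
Substituting the second reaction function into the first: q_C = 155/6 − (1/3)(41.75 − 0.5q_C), which gives (5/6)q_C = 143/12 ⇒ q_C = 14.3.
Then q_B = 41.75 − 0.5·14.3 = 34.6.
Equilibrium price: P = 182 − 2·48.9 = 84.2.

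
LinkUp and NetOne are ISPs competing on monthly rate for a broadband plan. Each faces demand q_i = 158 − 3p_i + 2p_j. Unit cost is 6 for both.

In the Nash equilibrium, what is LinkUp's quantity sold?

LinkUp's profit: π = (p_{LinkUp} − 6)(158 − 3p_{LinkUp} + 2p_{NetOne}).
∂π/∂p_{LinkUp} = 176 − 6p_{LinkUp} + 2p_{NetOne} = 0 ⇒ p_{LinkUp} = 88/3 + (1/3)p_{NetOne}.
By symmetry p_{NetOne} = p_{LinkUp}; substituting into the reaction function, (2/3)p_{LinkUp} = 88/3 and p_{LinkUp} = 44.
q_{LinkUp} = 158 − 3·44 + 2·44 = 114.

114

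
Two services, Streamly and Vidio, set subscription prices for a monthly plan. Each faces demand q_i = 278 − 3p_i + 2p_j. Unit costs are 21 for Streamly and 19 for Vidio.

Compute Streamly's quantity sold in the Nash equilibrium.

191.625

Streamly's profit: π = (p_{Streamly} − 21)(278 − 3p_{Streamly} + 2p_{Vidio}).
∂π/∂p_{Streamly} = 341 − 6p_{Streamly} + 2p_{Vidio} = 0 ⇒ p_{Streamly} = 341/6 + (1/3)p_{Vidio}.
Similarly p_{Vidio} = 335/6 + (1/3)p_{Streamly}.
Plugging p_{Vidio} into Streamly's best response: p_{Streamly} = 341/6 + (1/3)(335/6 + (1/3)p_{Streamly}) ⇒ (8/9)p_{Streamly} = 679/9, so p_{Streamly} = 84.875.
Then p_{Vidio} = 335/6 + (1/3)·84.875 = 84.125.
q_{Streamly} = 278 − 3·84.875 + 2·84.125 = 191.625.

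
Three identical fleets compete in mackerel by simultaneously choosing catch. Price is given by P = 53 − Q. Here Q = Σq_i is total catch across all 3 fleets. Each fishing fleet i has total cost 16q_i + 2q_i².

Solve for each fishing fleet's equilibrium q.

4.625

A representative fishing fleet's profit is π_i = q_i(53 − Q) − 16q_i − 2q_i², with Q = q_i + Σ_{j≠i} q_j.
First-order condition: 37 − 6q_i − Σ_{j≠i} q_j = 0.
In a symmetric equilibrium every fishing fleet chooses the same q, so Σ_{j≠i} q_j = 2q. The condition becomes 37 − 8q = 0, giving q = 37/8 = 4.625.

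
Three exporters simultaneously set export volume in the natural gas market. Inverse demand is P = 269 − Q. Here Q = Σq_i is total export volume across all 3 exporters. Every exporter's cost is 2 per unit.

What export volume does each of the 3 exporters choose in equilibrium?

66.75

A representative exporter's profit is π_i = q_i(269 − Q) − 2q_i, with Q = q_i + Σ_{j≠i} q_j.
First-order condition: 267 − 2q_i − Σ_{j≠i} q_j = 0.
Imposing symmetry (q_j = q for all j) turns Σ_{j≠i} q_j into 2q, so 267 = 4q and q = 66.75.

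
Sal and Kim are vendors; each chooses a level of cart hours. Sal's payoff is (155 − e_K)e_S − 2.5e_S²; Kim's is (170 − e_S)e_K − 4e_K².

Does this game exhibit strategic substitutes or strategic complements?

Expanding Sal's payoff: 155e_S − e_Ke_S − 2.5e_S².
∂π/∂e_S = 155 − e_K − 5e_S = 0, so e_S = 31 − 0.2e_K.
The best-response slope de_S/de_K = −0.2 < 0: the reaction function is downward-sloping, so the choices are strategic substitutes.

strategic substitutes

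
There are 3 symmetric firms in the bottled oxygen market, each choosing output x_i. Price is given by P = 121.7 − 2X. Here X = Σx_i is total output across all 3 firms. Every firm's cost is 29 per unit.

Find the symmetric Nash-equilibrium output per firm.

11.5875

A representative firm's profit is π_i = x_i(121.7 − 2X) − 29x_i, with X = x_i + Σ_{j≠i} x_j.
First-order condition: 92.7 − 4x_i − 2Σ_{j≠i} x_j = 0.
In a symmetric equilibrium every firm chooses the same x, so Σ_{j≠i} x_j = 2x. The condition becomes 92.7 − 8x = 0, giving x = 92.7/8 = 11.5875.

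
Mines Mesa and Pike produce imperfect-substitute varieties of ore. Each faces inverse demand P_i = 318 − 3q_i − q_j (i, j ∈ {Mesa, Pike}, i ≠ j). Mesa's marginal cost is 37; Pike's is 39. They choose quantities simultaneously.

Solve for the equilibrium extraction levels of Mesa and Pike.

Mine Mesa's profit: π = q_{Mesa}(318 − 3q_{Mesa} − q_{Pike}) − 37q_{Mesa}.
∂π/∂q_{Mesa} = 281 − 6q_{Mesa} − q_{Pike} = 0 ⇒ q_{Mesa} = 281/6 − (1/6)q_{Pike}.
Similarly q_{Pike} = 46.5 − (1/6)q_{Mesa}.
Solving the two reaction functions simultaneously: (1 − (−1/6)(−1/6))q_{Mesa} = 281/6 − (1/6)·46.5, so (35/36)q_{Mesa} = 469/12 and q_{Mesa} = 40.2.
Then q_{Pike} = 46.5 − (1/6)·40.2 = 39.8.

40.2, 39.8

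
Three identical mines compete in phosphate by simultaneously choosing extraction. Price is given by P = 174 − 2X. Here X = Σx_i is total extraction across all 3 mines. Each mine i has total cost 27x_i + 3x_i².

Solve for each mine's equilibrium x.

10.5

A representative mine's profit is π_i = x_i(174 − 2X) − 27x_i − 3x_i², with X = x_i + Σ_{j≠i} x_j.
First-order condition: 147 − 10x_i − 2Σ_{j≠i} x_j = 0.
With identical mines, set every x_j = x: then 147 − 10x − 4x = 0, i.e. x = 147/14 = 10.5.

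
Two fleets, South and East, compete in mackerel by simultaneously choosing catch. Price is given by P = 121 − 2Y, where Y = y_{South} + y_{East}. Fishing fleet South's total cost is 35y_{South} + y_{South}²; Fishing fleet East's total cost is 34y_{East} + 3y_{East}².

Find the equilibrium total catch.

18.5

Fishing fleet South's profit: π = y_{South}(121 − 2(y_{South} + y_{East})) − 35y_{South} − y_{South}².
∂π/∂y_{South} = 86 − 6y_{South} − 2y_{East} = 0, so y_{South} = 43/3 − (1/3)y_{East}.
For East: ∂π/∂y_{East} = 87 − 10y_{East} − 2y_{South} = 0 ⇒ y_{East} = 8.7 − 0.2y_{South}.
Substituting the second reaction function into the first: y_{South} = 43/3 − (1/3)(8.7 − 0.2y_{South}), which gives (14/15)y_{South} = 343/30 ⇒ y_{South} = 12.25.
Then y_{East} = 8.7 − 0.2·12.25 = 6.25.
Total catch: 12.25 + 6.25 = 18.5.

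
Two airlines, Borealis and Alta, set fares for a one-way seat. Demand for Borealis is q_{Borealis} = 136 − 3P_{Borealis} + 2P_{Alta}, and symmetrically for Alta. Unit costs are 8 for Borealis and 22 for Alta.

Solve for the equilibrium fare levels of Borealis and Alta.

Borealis's profit: π = (P_{Borealis} − 8)(136 − 3P_{Borealis} + 2P_{Alta}).
∂π/∂P_{Borealis} = 160 − 6P_{Borealis} + 2P_{Alta} = 0 ⇒ P_{Borealis} = 80/3 + (1/3)P_{Alta}.
Similarly P_{Alta} = 101/3 + (1/3)P_{Borealis}.
Solving the two reaction functions simultaneously: (1 − (1/3)(1/3))P_{Borealis} = 80/3 + (1/3)·(101/3), so (8/9)P_{Borealis} = 341/9 and P_{Borealis} = 42.625.
Then P_{Alta} = 101/3 + (1/3)·42.625 = 47.875.

42.625, 47.875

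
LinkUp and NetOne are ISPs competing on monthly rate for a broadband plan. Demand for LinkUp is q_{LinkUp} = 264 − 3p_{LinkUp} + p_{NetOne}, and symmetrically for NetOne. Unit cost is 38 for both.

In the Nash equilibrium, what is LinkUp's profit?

4241.28

LinkUp's profit: π = (p_{LinkUp} − 38)(264 − 3p_{LinkUp} + p_{NetOne}).
∂π/∂p_{LinkUp} = 378 − 6p_{LinkUp} + p_{NetOne} = 0 ⇒ p_{LinkUp} = 63 + (1/6)p_{NetOne}.
The game is symmetric, so in equilibrium p_{NetOne} = p_{LinkUp}: the reaction function gives (5/6)p_{LinkUp} = 63, hence p_{LinkUp} = 75.6.
q_{LinkUp} = 264 − 3·75.6 + 75.6 = 112.8.
Profit = (75.6 − 38)·112.8 = 4241.28.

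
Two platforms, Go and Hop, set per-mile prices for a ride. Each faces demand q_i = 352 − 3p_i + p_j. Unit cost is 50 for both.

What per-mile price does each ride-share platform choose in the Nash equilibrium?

100.4

Go's profit: π = (p_{Go} − 50)(352 − 3p_{Go} + p_{Hop}).
∂π/∂p_{Go} = 502 − 6p_{Go} + p_{Hop} = 0 ⇒ p_{Go} = 251/3 + (1/6)p_{Hop}.
The game is symmetric, so in equilibrium p_{Hop} = p_{Go}: the reaction function gives (5/6)p_{Go} = 251/3, hence p_{Go} = 100.4.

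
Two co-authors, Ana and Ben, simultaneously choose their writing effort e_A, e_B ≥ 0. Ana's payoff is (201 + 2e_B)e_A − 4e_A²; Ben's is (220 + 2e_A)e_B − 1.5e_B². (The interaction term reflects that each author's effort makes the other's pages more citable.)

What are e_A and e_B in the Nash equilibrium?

Expanding Ana's payoff: 201e_A + 2e_Be_A − 4e_A².
∂π/∂e_A = 201 + 2e_B − 8e_A = 0, so e_A = 25.125 + 0.25e_B.
Likewise for Ben: e_B = 220/3 + (2/3)e_A.
Plugging e_B into Ana's best response: e_A = 25.125 + 0.25(220/3 + (2/3)e_A) ⇒ (5/6)e_A = 1043/24, so e_A = 52.15.
Then e_B = 220/3 + (2/3)·52.15 = 108.1.

52.15, 108.1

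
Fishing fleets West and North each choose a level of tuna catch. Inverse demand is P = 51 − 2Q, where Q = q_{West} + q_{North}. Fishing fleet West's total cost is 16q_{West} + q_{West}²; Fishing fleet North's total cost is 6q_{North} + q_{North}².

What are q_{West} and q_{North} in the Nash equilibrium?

Fishing fleet West's profit: π = q_{West}(51 − 2(q_{West} + q_{North})) − 16q_{West} − q_{West}².
∂π/∂q_{West} = 35 − 6q_{West} − 2q_{North} = 0, so q_{West} = 35/6 − (1/3)q_{North}.
By the same steps for North: q_{North} = 7.5 − (1/3)q_{West}.
Substituting the second reaction function into the first: q_{West} = 35/6 − (1/3)(7.5 − (1/3)q_{West}), which gives (8/9)q_{West} = 10/3 ⇒ q_{West} = 3.75.
Then q_{North} = 7.5 − (1/3)·3.75 = 6.25.

3.75, 6.25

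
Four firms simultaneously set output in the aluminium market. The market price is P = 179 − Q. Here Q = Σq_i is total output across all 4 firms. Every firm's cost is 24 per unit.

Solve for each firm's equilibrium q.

31

A representative firm's profit is π_i = q_i(179 − Q) − 24q_i, with Q = q_i + Σ_{j≠i} q_j.
First-order condition: 155 − 2q_i − Σ_{j≠i} q_j = 0.
Imposing symmetry (q_j = q for all j) turns Σ_{j≠i} q_j into 3q, so 155 = 5q and q = 31.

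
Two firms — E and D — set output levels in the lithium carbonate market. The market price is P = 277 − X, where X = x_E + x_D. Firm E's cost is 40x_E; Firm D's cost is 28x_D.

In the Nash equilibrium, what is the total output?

162

Firm E's profit: π = x_E(277 − (x_E + x_D)) − 40x_E.
∂π/∂x_E = 237 − 2x_E − x_D = 0, so x_E = 118.5 − 0.5x_D.
By the same steps for D: x_D = 124.5 − 0.5x_E.
Plugging x_D into E's best response: x_E = 118.5 − 0.5(124.5 − 0.5x_E) ⇒ 0.75x_E = 56.25, so x_E = 75.
Then x_D = 124.5 − 0.5·75 = 87.
Total output: 75 + 87 = 162.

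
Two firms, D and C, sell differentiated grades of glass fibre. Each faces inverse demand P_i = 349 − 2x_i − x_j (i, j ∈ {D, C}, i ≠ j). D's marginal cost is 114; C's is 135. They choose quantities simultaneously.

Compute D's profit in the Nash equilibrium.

Firm D's profit: π = x_D(349 − 2x_D − x_C) − 114x_D.
∂π/∂x_D = 235 − 4x_D − x_C = 0 ⇒ x_D = 58.75 − 0.25x_C.
Similarly x_C = 53.5 − 0.25x_D.
Substituting the second reaction function into the first: x_D = 58.75 − 0.25(53.5 − 0.25x_D), which gives 0.9375x_D = 45.375 ⇒ x_D = 48.4.
Then x_C = 53.5 − 0.25·48.4 = 41.4.
P_D = 349 − 2·48.4 − 41.4 = 210.8.
Profit = (210.8 − 114)·48.4 = 4685.12.

4685.12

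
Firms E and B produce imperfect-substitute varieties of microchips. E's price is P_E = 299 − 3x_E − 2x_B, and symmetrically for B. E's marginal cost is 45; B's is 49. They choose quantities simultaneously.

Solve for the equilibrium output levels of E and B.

32, 31

Firm E's profit: π = x_E(299 − 3x_E − 2x_B) − 45x_E.
∂π/∂x_E = 254 − 6x_E − 2x_B = 0 ⇒ x_E = 127/3 − (1/3)x_B.
Similarly x_B = 125/3 − (1/3)x_E.
Substituting the second reaction function into the first: x_E = 127/3 − (1/3)(125/3 − (1/3)x_E), which gives (8/9)x_E = 256/9 ⇒ x_E = 32.
Then x_B = 125/3 − (1/3)·32 = 31.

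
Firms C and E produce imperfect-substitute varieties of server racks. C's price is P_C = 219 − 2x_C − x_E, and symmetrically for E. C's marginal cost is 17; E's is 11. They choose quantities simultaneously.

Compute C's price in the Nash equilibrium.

97

Firm C's profit: π = x_C(219 − 2x_C − x_E) − 17x_C.
∂π/∂x_C = 202 − 4x_C − x_E = 0 ⇒ x_C = 50.5 − 0.25x_E.
Similarly x_E = 52 − 0.25x_C.
Solving the two reaction functions simultaneously: (1 − (−0.25)(−0.25))x_C = 50.5 − 0.25·52, so 0.9375x_C = 37.5 and x_C = 40.
Then x_E = 52 − 0.25·40 = 42.
P_C = 219 − 2·40 − 42 = 97.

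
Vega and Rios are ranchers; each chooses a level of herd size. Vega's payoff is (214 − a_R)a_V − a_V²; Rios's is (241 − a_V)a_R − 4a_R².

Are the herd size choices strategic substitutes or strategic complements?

strategic substitutes

Expanding Vega's payoff: 214a_V − a_Ra_V − a_V².
∂π/∂a_V = 214 − a_R − 2a_V = 0, so a_V = 107 − 0.5a_R.
The best-response slope da_V/da_R = −0.5 < 0: the reaction function is downward-sloping, so the choices are strategic substitutes.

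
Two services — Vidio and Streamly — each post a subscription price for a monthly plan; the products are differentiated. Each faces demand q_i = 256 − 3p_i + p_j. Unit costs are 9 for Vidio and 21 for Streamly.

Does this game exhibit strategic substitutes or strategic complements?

Vidio's profit: π = (p_{Vidio} − 9)(256 − 3p_{Vidio} + p_{Streamly}).
∂π/∂p_{Vidio} = 283 − 6p_{Vidio} + p_{Streamly} = 0 ⇒ p_{Vidio} = 283/6 + (1/6)p_{Streamly}.
The best-response slope dp_{Vidio}/dp_{Streamly} = 1/6 > 0: the reaction function is upward-sloping, so the choices are strategic complements.

strategic complements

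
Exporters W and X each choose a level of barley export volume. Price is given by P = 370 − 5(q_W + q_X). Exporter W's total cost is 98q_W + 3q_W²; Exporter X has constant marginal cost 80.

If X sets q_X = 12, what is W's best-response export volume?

Exporter W's profit: π = q_W(370 − 5(q_W + q_X)) − 98q_W − 3q_W².
∂π/∂q_W = 272 − 16q_W − 5q_X = 0, so q_W = 17 − 0.3125q_X.
At q_X = 12: q_W = 17 − 0.3125·12 = 13.25.

13.25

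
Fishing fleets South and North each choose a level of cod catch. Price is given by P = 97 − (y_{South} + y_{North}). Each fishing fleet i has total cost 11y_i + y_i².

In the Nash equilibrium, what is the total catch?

34.4

Fishing fleet South's profit: π = y_{South}(97 − (y_{South} + y_{North})) − 11y_{South} − y_{South}².
∂π/∂y_{South} = 86 − 4y_{South} − y_{North} = 0, so y_{South} = 21.5 − 0.25y_{North}.
The game is symmetric, so in equilibrium y_{North} = y_{South}: the reaction function gives 1.25y_{South} = 21.5, hence y_{South} = 17.2.
Total catch: 17.2 + 17.2 = 34.4.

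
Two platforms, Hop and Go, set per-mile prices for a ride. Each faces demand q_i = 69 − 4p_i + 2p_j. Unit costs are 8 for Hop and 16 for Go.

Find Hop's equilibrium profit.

392.04

Hop's profit: π = (p_{Hop} − 8)(69 − 4p_{Hop} + 2p_{Go}).
∂π/∂p_{Hop} = 101 − 8p_{Hop} + 2p_{Go} = 0 ⇒ p_{Hop} = 12.625 + 0.25p_{Go}.
Similarly p_{Go} = 16.625 + 0.25p_{Hop}.
Plugging p_{Go} into Hop's best response: p_{Hop} = 12.625 + 0.25(16.625 + 0.25p_{Hop}) ⇒ 0.9375p_{Hop} = 537/32, so p_{Hop} = 17.9.
Then p_{Go} = 16.625 + 0.25·17.9 = 21.1.
q_{Hop} = 69 − 4·17.9 + 2·21.1 = 39.6.
Profit = (17.9 − 8)·39.6 = 392.04.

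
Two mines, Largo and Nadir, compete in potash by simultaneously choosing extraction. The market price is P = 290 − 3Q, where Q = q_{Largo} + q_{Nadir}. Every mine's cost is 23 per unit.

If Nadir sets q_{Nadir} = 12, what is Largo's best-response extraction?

38.5

Mine Largo's profit: π = q_{Largo}(290 − 3(q_{Largo} + q_{Nadir})) − 23q_{Largo}.
∂π/∂q_{Largo} = 267 − 6q_{Largo} − 3q_{Nadir} = 0, so q_{Largo} = 44.5 − 0.5q_{Nadir}.
At q_{Nadir} = 12: q_{Largo} = 44.5 − 0.5·12 = 38.5.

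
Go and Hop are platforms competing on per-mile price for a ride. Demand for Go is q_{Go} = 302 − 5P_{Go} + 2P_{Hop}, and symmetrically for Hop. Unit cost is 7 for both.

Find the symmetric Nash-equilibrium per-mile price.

Go's profit: π = (P_{Go} − 7)(302 − 5P_{Go} + 2P_{Hop}).
∂π/∂P_{Go} = 337 − 10P_{Go} + 2P_{Hop} = 0 ⇒ P_{Go} = 33.7 + 0.2P_{Hop}.
The game is symmetric, so in equilibrium P_{Hop} = P_{Go}: the reaction function gives 0.8P_{Go} = 33.7, hence P_{Go} = 42.125.

42.125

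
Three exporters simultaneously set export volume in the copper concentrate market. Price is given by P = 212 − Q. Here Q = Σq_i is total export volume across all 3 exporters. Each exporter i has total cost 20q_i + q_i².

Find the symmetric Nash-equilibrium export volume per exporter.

A representative exporter's profit is π_i = q_i(212 − Q) − 20q_i − q_i², with Q = q_i + Σ_{j≠i} q_j.
First-order condition: 192 − 4q_i − Σ_{j≠i} q_j = 0.
With identical exporters, set every q_j = q: then 192 − 4q − 2q = 0, i.e. q = 192/6 = 32.

32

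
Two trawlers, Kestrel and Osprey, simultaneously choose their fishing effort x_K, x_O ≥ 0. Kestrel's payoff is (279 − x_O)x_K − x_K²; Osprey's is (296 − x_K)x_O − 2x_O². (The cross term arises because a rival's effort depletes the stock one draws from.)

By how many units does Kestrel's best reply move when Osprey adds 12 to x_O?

-6

Expanding Kestrel's payoff: 279x_K − x_Ox_K − x_K².
∂π/∂x_K = 279 − x_O − 2x_K = 0, so x_K = 139.5 − 0.5x_O.
The reaction-function slope is −0.5, so a 12-unit rise in x_O moves x_K by −0.5 × 12 = −6. Kestrel's best response falls — the actions are strategic substitutes.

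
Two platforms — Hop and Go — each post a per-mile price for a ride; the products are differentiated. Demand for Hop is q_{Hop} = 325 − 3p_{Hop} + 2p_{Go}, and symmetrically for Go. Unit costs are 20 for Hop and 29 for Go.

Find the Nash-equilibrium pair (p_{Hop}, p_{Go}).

97.9375, 101.3125

Hop's profit: π = (p_{Hop} − 20)(325 − 3p_{Hop} + 2p_{Go}).
∂π/∂p_{Hop} = 385 − 6p_{Hop} + 2p_{Go} = 0 ⇒ p_{Hop} = 385/6 + (1/3)p_{Go}.
Similarly p_{Go} = 206/3 + (1/3)p_{Hop}.
Substituting the second reaction function into the first: p_{Hop} = 385/6 + (1/3)(206/3 + (1/3)p_{Hop}), which gives (8/9)p_{Hop} = 1567/18 ⇒ p_{Hop} = 97.9375.
Then p_{Go} = 206/3 + (1/3)·97.9375 = 101.3125.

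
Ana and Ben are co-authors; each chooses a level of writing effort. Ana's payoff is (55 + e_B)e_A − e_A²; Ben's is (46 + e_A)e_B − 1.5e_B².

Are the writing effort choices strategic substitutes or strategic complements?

strategic complements

Expanding Ana's payoff: 55e_A + e_Be_A − e_A².
∂π/∂e_A = 55 + e_B − 2e_A = 0, so e_A = 27.5 + 0.5e_B.
The best-response slope de_A/de_B = 0.5 > 0: the reaction function is upward-sloping, so the choices are strategic complements.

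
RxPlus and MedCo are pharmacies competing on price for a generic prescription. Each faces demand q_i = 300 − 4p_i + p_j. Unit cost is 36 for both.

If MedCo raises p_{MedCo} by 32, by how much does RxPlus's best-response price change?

RxPlus's profit: π = (p_{RxPlus} − 36)(300 − 4p_{RxPlus} + p_{MedCo}).
∂π/∂p_{RxPlus} = 444 − 8p_{RxPlus} + p_{MedCo} = 0 ⇒ p_{RxPlus} = 55.5 + 0.125p_{MedCo}.
The reaction-function slope is 0.125, so a 32-unit rise in p_{MedCo} moves p_{RxPlus} by 0.125 × 32 = 4. RxPlus's best response rises — the actions are strategic complements.

4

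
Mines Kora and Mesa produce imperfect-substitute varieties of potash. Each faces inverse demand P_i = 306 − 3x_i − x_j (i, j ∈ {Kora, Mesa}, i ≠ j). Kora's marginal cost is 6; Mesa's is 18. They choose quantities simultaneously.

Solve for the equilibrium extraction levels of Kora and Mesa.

Mine Kora's profit: π = x_{Kora}(306 − 3x_{Kora} − x_{Mesa}) − 6x_{Kora}.
∂π/∂x_{Kora} = 300 − 6x_{Kora} − x_{Mesa} = 0 ⇒ x_{Kora} = 50 − (1/6)x_{Mesa}.
Similarly x_{Mesa} = 48 − (1/6)x_{Kora}.
Substituting the second reaction function into the first: x_{Kora} = 50 − (1/6)(48 − (1/6)x_{Kora}), which gives (35/36)x_{Kora} = 42 ⇒ x_{Kora} = 43.2.
Then x_{Mesa} = 48 − (1/6)·43.2 = 40.8.

43.2, 40.8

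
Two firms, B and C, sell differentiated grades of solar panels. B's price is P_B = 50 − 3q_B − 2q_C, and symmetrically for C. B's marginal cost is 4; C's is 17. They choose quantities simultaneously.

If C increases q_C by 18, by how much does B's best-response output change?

-6

Firm B's profit: π = q_B(50 − 3q_B − 2q_C) − 4q_B.
∂π/∂q_B = 46 − 6q_B − 2q_C = 0 ⇒ q_B = 23/3 − (1/3)q_C.
The reaction-function slope is −1/3, so an 18-unit rise in q_C moves q_B by −1/3 × 18 = −6. B's best response falls — the actions are strategic substitutes.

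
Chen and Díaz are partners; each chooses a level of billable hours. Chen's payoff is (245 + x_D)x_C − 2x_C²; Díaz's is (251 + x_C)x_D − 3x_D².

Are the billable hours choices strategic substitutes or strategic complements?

strategic complements

Expanding Chen's payoff: 245x_C + x_Dx_C − 2x_C².
∂π/∂x_C = 245 + x_D − 4x_C = 0, so x_C = 61.25 + 0.25x_D.
The best-response slope dx_C/dx_D = 0.25 > 0: the reaction function is upward-sloping, so the choices are strategic complements.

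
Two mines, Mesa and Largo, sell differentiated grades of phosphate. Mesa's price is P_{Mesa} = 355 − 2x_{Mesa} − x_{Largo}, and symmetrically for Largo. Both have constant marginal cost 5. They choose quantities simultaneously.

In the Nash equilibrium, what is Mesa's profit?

9800

Mine Mesa's profit: π = x_{Mesa}(355 − 2x_{Mesa} − x_{Largo}) − 5x_{Mesa}.
∂π/∂x_{Mesa} = 350 − 4x_{Mesa} − x_{Largo} = 0 ⇒ x_{Mesa} = 87.5 − 0.25x_{Largo}.
Setting x_{Mesa} = x_{Largo} in the reaction function: x_{Mesa} = 87.5 − 0.25x_{Mesa}, so x_{Mesa} = 87.5 / 1.25 = 70.
P_{Mesa} = 355 − 2·70 − 70 = 145.
Profit = (145 − 5)·70 = 9800.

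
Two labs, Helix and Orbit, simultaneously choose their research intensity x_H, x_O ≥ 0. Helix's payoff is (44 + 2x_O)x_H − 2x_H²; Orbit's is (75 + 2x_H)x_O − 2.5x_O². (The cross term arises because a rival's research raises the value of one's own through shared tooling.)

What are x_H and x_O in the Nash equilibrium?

Expanding Helix's payoff: 44x_H + 2x_Ox_H − 2x_H².
∂π/∂x_H = 44 + 2x_O − 4x_H = 0, so x_H = 11 + 0.5x_O.
Likewise for Orbit: x_O = 15 + 0.4x_H.
Substituting the second reaction function into the first: x_H = 11 + 0.5(15 + 0.4x_H), which gives 0.8x_H = 18.5 ⇒ x_H = 23.125.
Then x_O = 15 + 0.4·23.125 = 24.25.

23.125, 24.25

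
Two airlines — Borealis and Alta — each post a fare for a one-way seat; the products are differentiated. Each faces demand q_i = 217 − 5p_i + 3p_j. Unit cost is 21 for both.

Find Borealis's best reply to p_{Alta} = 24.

39.4

Borealis's profit: π = (p_{Borealis} − 21)(217 − 5p_{Borealis} + 3p_{Alta}).
∂π/∂p_{Borealis} = 322 − 10p_{Borealis} + 3p_{Alta} = 0 ⇒ p_{Borealis} = 32.2 + 0.3p_{Alta}.
At p_{Alta} = 24: p_{Borealis} = 32.2 + 0.3·24 = 39.4.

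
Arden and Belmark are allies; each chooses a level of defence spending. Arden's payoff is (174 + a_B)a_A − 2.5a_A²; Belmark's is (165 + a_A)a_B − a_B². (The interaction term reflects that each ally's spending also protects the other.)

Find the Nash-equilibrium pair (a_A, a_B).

57, 111

Expanding Arden's payoff: 174a_A + a_Ba_A − 2.5a_A².
∂π/∂a_A = 174 + a_B − 5a_A = 0, so a_A = 34.8 + 0.2a_B.
Likewise for Belmark: a_B = 82.5 + 0.5a_A.
Substituting the second reaction function into the first: a_A = 34.8 + 0.2(82.5 + 0.5a_A), which gives 0.9a_A = 51.3 ⇒ a_A = 57.
Then a_B = 82.5 + 0.5·57 = 111.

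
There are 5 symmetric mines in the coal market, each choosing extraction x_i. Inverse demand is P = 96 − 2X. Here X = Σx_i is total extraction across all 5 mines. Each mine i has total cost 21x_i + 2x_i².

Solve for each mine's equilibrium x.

A representative mine's profit is π_i = x_i(96 − 2X) − 21x_i − 2x_i², with X = x_i + Σ_{j≠i} x_j.
First-order condition: 75 − 8x_i − 2Σ_{j≠i} x_j = 0.
In a symmetric equilibrium every mine chooses the same x, so Σ_{j≠i} x_j = 4x. The condition becomes 75 − 16x = 0, giving x = 75/16 = 4.6875.

4.6875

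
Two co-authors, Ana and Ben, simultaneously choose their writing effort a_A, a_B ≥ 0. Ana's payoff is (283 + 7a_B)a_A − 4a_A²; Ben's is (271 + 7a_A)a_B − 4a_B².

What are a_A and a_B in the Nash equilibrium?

277.4, 276.6

Expanding Ana's payoff: 283a_A + 7a_Ba_A − 4a_A².
∂π/∂a_A = 283 + 7a_B − 8a_A = 0, so a_A = 35.375 + 0.875a_B.
Likewise for Ben: a_B = 33.875 + 0.875a_A.
Solving the two reaction functions simultaneously: (1 − (0.875)(0.875))a_A = 35.375 + 0.875·33.875, so (15/64)a_A = 4161/64 and a_A = 277.4.
Then a_B = 33.875 + 0.875·277.4 = 276.6.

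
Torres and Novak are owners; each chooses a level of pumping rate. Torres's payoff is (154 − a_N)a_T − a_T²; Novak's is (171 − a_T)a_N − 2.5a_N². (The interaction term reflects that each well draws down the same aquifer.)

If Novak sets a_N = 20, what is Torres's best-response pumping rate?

67

Expanding Torres's payoff: 154a_T − a_Na_T − a_T².
∂π/∂a_T = 154 − a_N − 2a_T = 0, so a_T = 77 − 0.5a_N.
At a_N = 20: a_T = 77 − 0.5·20 = 67.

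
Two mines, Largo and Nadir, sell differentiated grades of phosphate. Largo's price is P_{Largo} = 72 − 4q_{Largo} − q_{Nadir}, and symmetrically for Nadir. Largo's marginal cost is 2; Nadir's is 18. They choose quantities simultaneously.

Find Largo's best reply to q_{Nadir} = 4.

8.25

Mine Largo's profit: π = q_{Largo}(72 − 4q_{Largo} − q_{Nadir}) − 2q_{Largo}.
∂π/∂q_{Largo} = 70 − 8q_{Largo} − q_{Nadir} = 0 ⇒ q_{Largo} = 8.75 − 0.125q_{Nadir}.
At q_{Nadir} = 4: q_{Largo} = 8.75 − 0.125·4 = 8.25.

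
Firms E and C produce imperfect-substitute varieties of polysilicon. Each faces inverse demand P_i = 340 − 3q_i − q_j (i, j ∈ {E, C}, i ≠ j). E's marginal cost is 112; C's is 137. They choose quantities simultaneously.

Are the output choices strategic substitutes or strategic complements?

strategic substitutes

Firm E's profit: π = q_E(340 − 3q_E − q_C) − 112q_E.
∂π/∂q_E = 228 − 6q_E − q_C = 0 ⇒ q_E = 38 − (1/6)q_C.
The best-response slope dq_E/dq_C = −1/6 < 0: the reaction function is downward-sloping, so the choices are strategic substitutes.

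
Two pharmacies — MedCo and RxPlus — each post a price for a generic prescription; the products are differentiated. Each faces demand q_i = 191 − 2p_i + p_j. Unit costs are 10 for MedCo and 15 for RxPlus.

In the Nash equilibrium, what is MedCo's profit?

7442

MedCo's profit: π = (p_{MedCo} − 10)(191 − 2p_{MedCo} + p_{RxPlus}).
∂π/∂p_{MedCo} = 211 − 4p_{MedCo} + p_{RxPlus} = 0 ⇒ p_{MedCo} = 52.75 + 0.25p_{RxPlus}.
Similarly p_{RxPlus} = 55.25 + 0.25p_{MedCo}.
Plugging p_{RxPlus} into MedCo's best response: p_{MedCo} = 52.75 + 0.25(55.25 + 0.25p_{MedCo}) ⇒ 0.9375p_{MedCo} = 66.5625, so p_{MedCo} = 71.
Then p_{RxPlus} = 55.25 + 0.25·71 = 73.
q_{MedCo} = 191 − 2·71 + 73 = 122.
Profit = (71 − 10)·122 = 7442.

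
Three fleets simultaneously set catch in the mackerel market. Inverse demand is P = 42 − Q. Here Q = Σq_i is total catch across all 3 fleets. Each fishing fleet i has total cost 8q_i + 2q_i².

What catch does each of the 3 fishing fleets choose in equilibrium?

A representative fishing fleet's profit is π_i = q_i(42 − Q) − 8q_i − 2q_i², with Q = q_i + Σ_{j≠i} q_j.
First-order condition: 34 − 6q_i − Σ_{j≠i} q_j = 0.
In a symmetric equilibrium every fishing fleet chooses the same q, so Σ_{j≠i} q_j = 2q. The condition becomes 34 − 8q = 0, giving q = 34/8 = 4.25.

4.25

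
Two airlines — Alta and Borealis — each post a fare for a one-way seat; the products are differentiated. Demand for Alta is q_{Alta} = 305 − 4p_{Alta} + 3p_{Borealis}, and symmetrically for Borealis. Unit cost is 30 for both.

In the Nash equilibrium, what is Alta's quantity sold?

220

Alta's profit: π = (p_{Alta} − 30)(305 − 4p_{Alta} + 3p_{Borealis}).
∂π/∂p_{Alta} = 425 − 8p_{Alta} + 3p_{Borealis} = 0 ⇒ p_{Alta} = 53.125 + 0.375p_{Borealis}.
Setting p_{Alta} = p_{Borealis} in the reaction function: p_{Alta} = 53.125 + 0.375p_{Alta}, so p_{Alta} = 53.125 / 0.625 = 85.
q_{Alta} = 305 − 4·85 + 3·85 = 220.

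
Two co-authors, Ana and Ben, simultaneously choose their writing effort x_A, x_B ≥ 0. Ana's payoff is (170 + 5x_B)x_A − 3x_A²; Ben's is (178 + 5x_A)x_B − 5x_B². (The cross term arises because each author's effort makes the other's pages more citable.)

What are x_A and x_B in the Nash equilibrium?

Expanding Ana's payoff: 170x_A + 5x_Bx_A − 3x_A².
∂π/∂x_A = 170 + 5x_B − 6x_A = 0, so x_A = 85/3 + (5/6)x_B.
Likewise for Ben: x_B = 17.8 + 0.5x_A.
Substituting the second reaction function into the first: x_A = 85/3 + (5/6)(17.8 + 0.5x_A), which gives (7/12)x_A = 259/6 ⇒ x_A = 74.
Then x_B = 17.8 + 0.5·74 = 54.8.

74, 54.8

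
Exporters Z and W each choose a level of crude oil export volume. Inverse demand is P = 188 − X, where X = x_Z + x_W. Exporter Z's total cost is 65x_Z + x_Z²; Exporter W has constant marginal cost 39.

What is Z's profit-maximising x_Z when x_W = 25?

24.5

Exporter Z's profit: π = x_Z(188 − (x_Z + x_W)) − 65x_Z − x_Z².
∂π/∂x_Z = 123 − 4x_Z − x_W = 0, so x_Z = 30.75 − 0.25x_W.
At x_W = 25: x_Z = 30.75 − 0.25·25 = 24.5.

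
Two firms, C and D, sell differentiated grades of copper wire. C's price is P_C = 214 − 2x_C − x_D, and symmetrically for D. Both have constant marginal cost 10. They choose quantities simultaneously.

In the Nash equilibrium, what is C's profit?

3329.28

Firm C's profit: π = x_C(214 − 2x_C − x_D) − 10x_C.
∂π/∂x_C = 204 − 4x_C − x_D = 0 ⇒ x_C = 51 − 0.25x_D.
The game is symmetric, so in equilibrium x_D = x_C: the reaction function gives 1.25x_C = 51, hence x_C = 40.8.
P_C = 214 − 2·40.8 − 40.8 = 91.6.
Profit = (91.6 − 10)·40.8 = 3329.28.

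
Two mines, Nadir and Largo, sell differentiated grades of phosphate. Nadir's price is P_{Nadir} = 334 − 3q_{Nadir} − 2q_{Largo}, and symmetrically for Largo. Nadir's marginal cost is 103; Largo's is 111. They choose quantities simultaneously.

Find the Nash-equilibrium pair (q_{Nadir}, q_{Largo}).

Mine Nadir's profit: π = q_{Nadir}(334 − 3q_{Nadir} − 2q_{Largo}) − 103q_{Nadir}.
∂π/∂q_{Nadir} = 231 − 6q_{Nadir} − 2q_{Largo} = 0 ⇒ q_{Nadir} = 38.5 − (1/3)q_{Largo}.
Similarly q_{Largo} = 223/6 − (1/3)q_{Nadir}.
Substituting the second reaction function into the first: q_{Nadir} = 38.5 − (1/3)(223/6 − (1/3)q_{Nadir}), which gives (8/9)q_{Nadir} = 235/9 ⇒ q_{Nadir} = 29.375.
Then q_{Largo} = 223/6 − (1/3)·29.375 = 27.375.

29.375, 27.375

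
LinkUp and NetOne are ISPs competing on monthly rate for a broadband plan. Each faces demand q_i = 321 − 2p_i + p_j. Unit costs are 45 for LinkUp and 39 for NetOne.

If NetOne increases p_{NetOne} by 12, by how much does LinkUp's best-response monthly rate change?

3

LinkUp's profit: π = (p_{LinkUp} − 45)(321 − 2p_{LinkUp} + p_{NetOne}).
∂π/∂p_{LinkUp} = 411 − 4p_{LinkUp} + p_{NetOne} = 0 ⇒ p_{LinkUp} = 102.75 + 0.25p_{NetOne}.
The reaction-function slope is 0.25, so a 12-unit rise in p_{NetOne} moves p_{LinkUp} by 0.25 × 12 = 3. LinkUp's best response rises — the actions are strategic complements.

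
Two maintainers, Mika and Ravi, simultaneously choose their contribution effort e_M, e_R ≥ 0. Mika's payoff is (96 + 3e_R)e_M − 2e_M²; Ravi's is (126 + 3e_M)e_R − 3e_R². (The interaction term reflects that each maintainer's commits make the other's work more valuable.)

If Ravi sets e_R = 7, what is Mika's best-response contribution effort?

29.25

Expanding Mika's payoff: 96e_M + 3e_Re_M − 2e_M².
∂π/∂e_M = 96 + 3e_R − 4e_M = 0, so e_M = 24 + 0.75e_R.
At e_R = 7: e_M = 24 + 0.75·7 = 29.25.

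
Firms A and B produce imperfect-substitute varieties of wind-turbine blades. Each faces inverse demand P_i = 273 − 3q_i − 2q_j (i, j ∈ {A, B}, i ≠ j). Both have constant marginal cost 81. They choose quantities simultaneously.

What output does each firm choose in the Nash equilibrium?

24

Firm A's profit: π = q_A(273 − 3q_A − 2q_B) − 81q_A.
∂π/∂q_A = 192 − 6q_A − 2q_B = 0 ⇒ q_A = 32 − (1/3)q_B.
The game is symmetric, so in equilibrium q_B = q_A: the reaction function gives (4/3)q_A = 32, hence q_A = 24.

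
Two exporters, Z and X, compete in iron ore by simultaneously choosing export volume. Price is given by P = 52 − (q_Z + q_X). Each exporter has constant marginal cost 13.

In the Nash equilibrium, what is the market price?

26

Exporter Z's profit: π = q_Z(52 − (q_Z + q_X)) − 13q_Z.
∂π/∂q_Z = 39 − 2q_Z − q_X = 0, so q_Z = 19.5 − 0.5q_X.
By symmetry q_X = q_Z; substituting into the reaction function, 1.5q_Z = 19.5 and q_Z = 13.
Equilibrium price: P = 52 − 26 = 26.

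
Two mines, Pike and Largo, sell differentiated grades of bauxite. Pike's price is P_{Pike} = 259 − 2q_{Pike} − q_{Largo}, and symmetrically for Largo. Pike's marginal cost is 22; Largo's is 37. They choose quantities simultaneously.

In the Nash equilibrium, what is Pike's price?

118.8

Mine Pike's profit: π = q_{Pike}(259 − 2q_{Pike} − q_{Largo}) − 22q_{Pike}.
∂π/∂q_{Pike} = 237 − 4q_{Pike} − q_{Largo} = 0 ⇒ q_{Pike} = 59.25 − 0.25q_{Largo}.
Similarly q_{Largo} = 55.5 − 0.25q_{Pike}.
Substituting the second reaction function into the first: q_{Pike} = 59.25 − 0.25(55.5 − 0.25q_{Pike}), which gives 0.9375q_{Pike} = 45.375 ⇒ q_{Pike} = 48.4.
Then q_{Largo} = 55.5 − 0.25·48.4 = 43.4.
P_{Pike} = 259 − 2·48.4 − 43.4 = 118.8.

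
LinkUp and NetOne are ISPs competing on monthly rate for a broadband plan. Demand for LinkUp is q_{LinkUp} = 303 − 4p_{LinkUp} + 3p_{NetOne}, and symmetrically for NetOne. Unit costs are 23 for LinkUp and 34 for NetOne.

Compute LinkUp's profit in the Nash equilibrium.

LinkUp's profit: π = (p_{LinkUp} − 23)(303 − 4p_{LinkUp} + 3p_{NetOne}).
∂π/∂p_{LinkUp} = 395 − 8p_{LinkUp} + 3p_{NetOne} = 0 ⇒ p_{LinkUp} = 49.375 + 0.375p_{NetOne}.
Similarly p_{NetOne} = 54.875 + 0.375p_{LinkUp}.
Solving the two reaction functions simultaneously: (1 − (0.375)(0.375))p_{LinkUp} = 49.375 + 0.375·54.875, so (55/64)p_{LinkUp} = 4477/64 and p_{LinkUp} = 81.4.
Then p_{NetOne} = 54.875 + 0.375·81.4 = 85.4.
q_{LinkUp} = 303 − 4·81.4 + 3·85.4 = 233.6.
Profit = (81.4 − 23)·233.6 = 13642.24.

13642.24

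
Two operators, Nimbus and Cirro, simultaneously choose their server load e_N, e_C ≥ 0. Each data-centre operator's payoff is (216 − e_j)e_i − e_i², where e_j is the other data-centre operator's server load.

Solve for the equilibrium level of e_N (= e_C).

Nimbus's payoff is (216 − e_C)e_N − e_N².
∂π/∂e_N = 216 − e_C − 2e_N = 0, so e_N = 108 − 0.5e_C.
By symmetry e_C = e_N; substituting into the reaction function, 1.5e_N = 108 and e_N = 72.

72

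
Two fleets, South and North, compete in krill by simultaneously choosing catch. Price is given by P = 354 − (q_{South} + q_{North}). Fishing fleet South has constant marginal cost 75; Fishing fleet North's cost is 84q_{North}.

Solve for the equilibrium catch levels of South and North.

96, 87

Fishing fleet South's profit: π = q_{South}(354 − (q_{South} + q_{North})) − 75q_{South}.
∂π/∂q_{South} = 279 − 2q_{South} − q_{North} = 0, so q_{South} = 139.5 − 0.5q_{North}.
By the same steps for North: q_{North} = 135 − 0.5q_{South}.
Solving the two reaction functions simultaneously: (1 − (−0.5)(−0.5))q_{South} = 139.5 − 0.5·135, so 0.75q_{South} = 72 and q_{South} = 96.
Then q_{North} = 135 − 0.5·96 = 87.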